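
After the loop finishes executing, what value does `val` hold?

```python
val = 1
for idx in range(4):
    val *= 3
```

Let's trace through this code step by step.

Initialize: val = 1
Entering loop: for idx in range(4):
After iteration 1: idx = 0, val = 3
After iteration 2: idx = 1, val = 9
After iteration 3: idx = 2, val = 27
After iteration 4: idx = 3, val = 81
Loop ends.

Final answer: 81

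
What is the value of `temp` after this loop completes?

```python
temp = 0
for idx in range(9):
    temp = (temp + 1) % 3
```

Let's trace through this code step by step.

Initialize: temp = 0
Entering loop: for idx in range(9):
After iteration 1: idx = 0, temp = 1
After iteration 2: idx = 1, temp = 2
After iteration 3: idx = 2, temp = 0
After iteration 4: idx = 3, temp = 1
After iteration 5: idx = 4, temp = 2
After iteration 6: idx = 5, temp = 0
After iteration 7: idx = 6, temp = 1
After iteration 8: idx = 7, temp = 2
After iteration 9: idx = 8, temp = 0
Loop ends.

Final answer: 0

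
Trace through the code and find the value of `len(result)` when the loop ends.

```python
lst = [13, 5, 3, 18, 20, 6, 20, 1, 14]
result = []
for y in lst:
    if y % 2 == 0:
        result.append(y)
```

Let's trace through this code step by step.

Initialize: lst = [13, 5, 3, 18, 20, 6, 20, 1, 14]
Initialize: result = []
Entering loop: for y in lst:
After iteration 1: y = 13, result = []
After iteration 2: y = 5, result = []
After iteration 3: y = 3, result = []
After iteration 4: y = 18, result = [18]
After iteration 5: y = 20, result = [18, 20]
After iteration 6: y = 6, result = [18, 20, 6]
After iteration 7: y = 20, result = [18, 20, 6, 20]
After iteration 8: y = 1, result = [18, 20, 6, 20]
After iteration 9: y = 14, result = [18, 20, 6, 20, 14]
Loop ends.
len(result) = 5

Final answer: 5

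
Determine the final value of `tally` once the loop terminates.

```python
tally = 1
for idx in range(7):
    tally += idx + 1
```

Let's trace through this code step by step.

Initialize: tally = 1
Entering loop: for idx in range(7):
After iteration 1: idx = 0, tally = 2
After iteration 2: idx = 1, tally = 4
After iteration 3: idx = 2, tally = 7
After iteration 4: idx = 3, tally = 11
After iteration 5: idx = 4, tally = 16
After iteration 6: idx = 5, tally = 22
After iteration 7: idx = 6, tally = 29
Loop ends.

Final answer: 29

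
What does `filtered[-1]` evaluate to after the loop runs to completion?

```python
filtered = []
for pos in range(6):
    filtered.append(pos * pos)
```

Let's trace through this code step by step.

Initialize: filtered = []
Entering loop: for pos in range(6):
After iteration 1: pos = 0, filtered = [0]
After iteration 2: pos = 1, filtered = [0, 1]
After iteration 3: pos = 2, filtered = [0, 1, 4]
After iteration 4: pos = 3, filtered = [0, 1, 4, 9]
After iteration 5: pos = 4, filtered = [0, 1, 4, 9, 16]
After iteration 6: pos = 5, filtered = [0, 1, 4, 9, 16, 25]
Loop ends.
filtered[-1] = 25

Final answer: 25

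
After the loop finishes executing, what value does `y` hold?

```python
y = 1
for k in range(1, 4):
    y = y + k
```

Let's trace through this code step by step.

Initialize: y = 1
Entering loop: for k in range(1, 4):
After iteration 1: k = 1, y = 2
After iteration 2: k = 2, y = 4
After iteration 3: k = 3, y = 7
Loop ends.

Final answer: 7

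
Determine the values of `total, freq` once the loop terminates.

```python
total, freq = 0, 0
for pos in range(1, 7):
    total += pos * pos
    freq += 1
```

Let's trace through this code step by step.

Initialize: total = 0
Initialize: freq = 0
Entering loop: for pos in range(1, 7):
After iteration 1: pos = 1, total = 1, freq = 1
After iteration 2: pos = 2, total = 5, freq = 2
After iteration 3: pos = 3, total = 14, freq = 3
After iteration 4: pos = 4, total = 30, freq = 4
After iteration 5: pos = 5, total = 55, freq = 5
After iteration 6: pos = 6, total = 91, freq = 6
Loop ends.

Final answer: 91, 6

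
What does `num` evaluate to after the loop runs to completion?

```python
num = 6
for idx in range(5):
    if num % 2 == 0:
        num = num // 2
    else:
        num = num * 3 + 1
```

Let's trace through this code step by step.

Initialize: num = 6
Entering loop: for idx in range(5):
After iteration 1: idx = 0, num = 3
After iteration 2: idx = 1, num = 10
After iteration 3: idx = 2, num = 5
After iteration 4: idx = 3, num = 16
After iteration 5: idx = 4, num = 8
Loop ends.

Final answer: 8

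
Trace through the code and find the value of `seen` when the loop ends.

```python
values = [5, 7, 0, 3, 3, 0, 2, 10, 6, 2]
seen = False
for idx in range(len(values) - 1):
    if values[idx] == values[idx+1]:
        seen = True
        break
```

Let's trace through this code step by step.

Initialize: values = [5, 7, 0, 3, 3, 0, 2, 10, 6, 2]
Initialize: seen = False
Entering loop: for idx in range(len(values) - 1):
After iteration 1: idx = 0, seen = False
After iteration 2: idx = 1, seen = False
After iteration 3: idx = 2, seen = False
After iteration 4: idx = 3, seen = True
Loop ends.

Final answer: True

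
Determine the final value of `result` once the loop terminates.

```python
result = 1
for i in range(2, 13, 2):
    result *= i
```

Let's trace through this code step by step.

Initialize: result = 1
Entering loop: for i in range(2, 13, 2):
After iteration 1: i = 2, result = 2
After iteration 2: i = 4, result = 8
After iteration 3: i = 6, result = 48
After iteration 4: i = 8, result = 384
After iteration 5: i = 10, result = 3840
After iteration 6: i = 12, result = 46080
Loop ends.

Final answer: 46080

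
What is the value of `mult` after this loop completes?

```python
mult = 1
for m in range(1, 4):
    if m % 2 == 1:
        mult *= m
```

Let's trace through this code step by step.

Initialize: mult = 1
Entering loop: for m in range(1, 4):
After iteration 1: m = 1, mult = 1
After iteration 2: m = 2, mult = 1
After iteration 3: m = 3, mult = 3
Loop ends.

Final answer: 3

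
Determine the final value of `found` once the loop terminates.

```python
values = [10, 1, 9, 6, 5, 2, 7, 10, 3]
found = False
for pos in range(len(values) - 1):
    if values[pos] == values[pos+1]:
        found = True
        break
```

Let's trace through this code step by step.

Initialize: values = [10, 1, 9, 6, 5, 2, 7, 10, 3]
Initialize: found = False
Entering loop: for pos in range(len(values) - 1):
After iteration 1: pos = 0, found = False
After iteration 2: pos = 1, found = False
After iteration 3: pos = 2, found = False
After iteration 4: pos = 3, found = False
After iteration 5: pos = 4, found = False
After iteration 6: pos = 5, found = False
After iteration 7: pos = 6, found = False
After iteration 8: pos = 7, found = False
Loop ends.

Final answer: False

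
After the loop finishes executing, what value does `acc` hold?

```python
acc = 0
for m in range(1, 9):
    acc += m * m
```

Let's trace through this code step by step.

Initialize: acc = 0
Entering loop: for m in range(1, 9):
After iteration 1: m = 1, acc = 1
After iteration 2: m = 2, acc = 5
After iteration 3: m = 3, acc = 14
After iteration 4: m = 4, acc = 30
After iteration 5: m = 5, acc = 55
After iteration 6: m = 6, acc = 91
After iteration 7: m = 7, acc = 140
After iteration 8: m = 8, acc = 204
Loop ends.

Final answer: 204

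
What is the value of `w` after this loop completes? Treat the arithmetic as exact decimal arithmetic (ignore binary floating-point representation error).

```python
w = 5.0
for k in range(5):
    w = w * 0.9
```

Let's trace through this code step by step.

Initialize: w = 5.0
Entering loop: for k in range(5):
After iteration 1: k = 0, w = 4.5
After iteration 2: k = 1, w = 4.05
After iteration 3: k = 2, w = 3.645
After iteration 4: k = 3, w = 3.2805
After iteration 5: k = 4, w = 2.95245
Loop ends.

Final answer: 2.95245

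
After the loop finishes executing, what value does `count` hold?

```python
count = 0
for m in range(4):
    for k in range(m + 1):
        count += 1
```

Let's trace through this code step by step.

Initialize: count = 0
Entering loop: for m in range(4):
After iteration 1: m = 0, count = 1, k = 0
After iteration 2: m = 1, count = 3, k = 1
After iteration 3: m = 2, count = 6, k = 2
After iteration 4: m = 3, count = 10, k = 3
Loop ends.

Final answer: 10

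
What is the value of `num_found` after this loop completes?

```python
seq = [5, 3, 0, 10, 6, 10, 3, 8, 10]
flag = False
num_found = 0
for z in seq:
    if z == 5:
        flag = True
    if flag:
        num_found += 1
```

Let's trace through this code step by step.

Initialize: seq = [5, 3, 0, 10, 6, 10, 3, 8, 10]
Initialize: flag = False
Initialize: num_found = 0
Entering loop: for z in seq:
After iteration 1: z = 5, flag = True, num_found = 1
After iteration 2: z = 3, flag = True, num_found = 2
After iteration 3: z = 0, flag = True, num_found = 3
After iteration 4: z = 10, flag = True, num_found = 4
After iteration 5: z = 6, flag = True, num_found = 5
After iteration 6: z = 10, flag = True, num_found = 6
After iteration 7: z = 3, flag = True, num_found = 7
After iteration 8: z = 8, flag = True, num_found = 8
After iteration 9: z = 10, flag = True, num_found = 9
Loop ends.

Final answer: 9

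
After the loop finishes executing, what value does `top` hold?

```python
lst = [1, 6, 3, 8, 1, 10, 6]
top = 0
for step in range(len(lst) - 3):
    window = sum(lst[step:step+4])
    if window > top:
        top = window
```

Let's trace through this code step by step.

Initialize: lst = [1, 6, 3, 8, 1, 10, 6]
Initialize: top = 0
Entering loop: for step in range(len(lst) - 3):
After iteration 1: step = 0, top = 18, window = 18
After iteration 2: step = 1, top = 18, window = 18
After iteration 3: step = 2, top = 22, window = 22
After iteration 4: step = 3, top = 25, window = 25
Loop ends.

Final answer: 25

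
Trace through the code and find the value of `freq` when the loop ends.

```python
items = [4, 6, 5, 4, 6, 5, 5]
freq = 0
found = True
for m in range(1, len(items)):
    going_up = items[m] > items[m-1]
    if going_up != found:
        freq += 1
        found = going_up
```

Let's trace through this code step by step.

Initialize: items = [4, 6, 5, 4, 6, 5, 5]
Initialize: freq = 0
Initialize: found = True
Entering loop: for m in range(1, len(items)):
After iteration 1: m = 1, freq = 0, found = True, going_up = True
After iteration 2: m = 2, freq = 1, found = False, going_up = False
After iteration 3: m = 3, freq = 1, found = False, going_up = False
After iteration 4: m = 4, freq = 2, found = True, going_up = True
After iteration 5: m = 5, freq = 3, found = False, going_up = False
After iteration 6: m = 6, freq = 3, found = False, going_up = False
Loop ends.

Final answer: 3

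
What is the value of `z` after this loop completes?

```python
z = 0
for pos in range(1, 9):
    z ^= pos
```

Let's trace through this code step by step.

Initialize: z = 0
Entering loop: for pos in range(1, 9):
After iteration 1: pos = 1, z = 1
After iteration 2: pos = 2, z = 3
After iteration 3: pos = 3, z = 0
After iteration 4: pos = 4, z = 4
After iteration 5: pos = 5, z = 1
After iteration 6: pos = 6, z = 7
After iteration 7: pos = 7, z = 0
After iteration 8: pos = 8, z = 8
Loop ends.

Final answer: 8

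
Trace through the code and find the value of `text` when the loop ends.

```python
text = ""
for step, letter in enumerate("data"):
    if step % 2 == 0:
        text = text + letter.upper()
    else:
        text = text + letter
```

Let's trace through this code step by step.

Initialize: text = ''
Entering loop: for step, letter in enumerate("data"):
After iteration 1: step = 0, letter = 'd', text = 'D'
After iteration 2: step = 1, letter = 'a', text = 'Da'
After iteration 3: step = 2, letter = 't', text = 'DaT'
After iteration 4: step = 3, letter = 'a', text = 'DaTa'
Loop ends.

Final answer: 'DaTa'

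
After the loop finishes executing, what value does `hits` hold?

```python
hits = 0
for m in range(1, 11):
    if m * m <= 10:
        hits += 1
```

Let's trace through this code step by step.

Initialize: hits = 0
Entering loop: for m in range(1, 11):
After iteration 1: m = 1, hits = 1
After iteration 2: m = 2, hits = 2
After iteration 3: m = 3, hits = 3
After iteration 4: m = 4, hits = 3
After iteration 5: m = 5, hits = 3
After iteration 6: m = 6, hits = 3
After iteration 7: m = 7, hits = 3
After iteration 8: m = 8, hits = 3
After iteration 9: m = 9, hits = 3
After iteration 10: m = 10, hits = 3
Loop ends.

Final answer: 3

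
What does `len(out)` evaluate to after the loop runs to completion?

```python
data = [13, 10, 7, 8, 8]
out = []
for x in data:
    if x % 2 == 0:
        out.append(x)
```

Let's trace through this code step by step.

Initialize: data = [13, 10, 7, 8, 8]
Initialize: out = []
Entering loop: for x in data:
After iteration 1: x = 13, out = []
After iteration 2: x = 10, out = [10]
After iteration 3: x = 7, out = [10]
After iteration 4: x = 8, out = [10, 8]
After iteration 5: x = 8, out = [10, 8, 8]
Loop ends.
len(out) = 3

Final answer: 3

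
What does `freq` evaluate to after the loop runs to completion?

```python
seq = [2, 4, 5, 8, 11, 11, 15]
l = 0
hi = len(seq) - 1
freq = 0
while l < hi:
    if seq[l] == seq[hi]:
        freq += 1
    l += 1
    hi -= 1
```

Let's trace through this code step by step.

Initialize: seq = [2, 4, 5, 8, 11, 11, 15]
Initialize: l = 0
Initialize: hi = 6
Initialize: freq = 0
Entering loop: while l < hi:
After iteration 1: l = 1, hi = 5, freq = 0
After iteration 2: l = 2, hi = 4, freq = 0
After iteration 3: l = 3, hi = 3, freq = 0
Loop ends.

Final answer: 0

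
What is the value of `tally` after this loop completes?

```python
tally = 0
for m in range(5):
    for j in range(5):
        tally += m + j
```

Let's trace through this code step by step.

Initialize: tally = 0
Entering loop: for m in range(5):
After iteration 1: m = 0, tally = 10
After iteration 2: m = 1, tally = 25
After iteration 3: m = 2, tally = 45
After iteration 4: m = 3, tally = 70
After iteration 5: m = 4, tally = 100
Loop ends.

Final answer: 100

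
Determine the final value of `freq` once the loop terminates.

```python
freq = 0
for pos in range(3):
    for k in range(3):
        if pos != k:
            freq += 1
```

Let's trace through this code step by step.

Initialize: freq = 0
Entering loop: for pos in range(3):
After iteration 1: pos = 0, freq = 2
After iteration 2: pos = 1, freq = 4
After iteration 3: pos = 2, freq = 6
Loop ends.

Final answer: 6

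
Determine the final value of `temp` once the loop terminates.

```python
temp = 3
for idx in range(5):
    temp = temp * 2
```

Let's trace through this code step by step.

Initialize: temp = 3
Entering loop: for idx in range(5):
After iteration 1: idx = 0, temp = 6
After iteration 2: idx = 1, temp = 12
After iteration 3: idx = 2, temp = 24
After iteration 4: idx = 3, temp = 48
After iteration 5: idx = 4, temp = 96
Loop ends.

Final answer: 96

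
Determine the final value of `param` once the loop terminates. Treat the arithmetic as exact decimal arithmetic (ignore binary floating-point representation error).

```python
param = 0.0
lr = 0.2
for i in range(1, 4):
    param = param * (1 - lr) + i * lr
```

Let's trace through this code step by step.

Initialize: param = 0.0
Initialize: lr = 0.2
Entering loop: for i in range(1, 4):
After iteration 1: i = 1, param = 0.2
After iteration 2: i = 2, param = 0.56
After iteration 3: i = 3, param = 1.048
Loop ends.

Final answer: 1.048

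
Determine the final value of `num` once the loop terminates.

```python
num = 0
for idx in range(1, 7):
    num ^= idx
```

Let's trace through this code step by step.

Initialize: num = 0
Entering loop: for idx in range(1, 7):
After iteration 1: idx = 1, num = 1
After iteration 2: idx = 2, num = 3
After iteration 3: idx = 3, num = 0
After iteration 4: idx = 4, num = 4
After iteration 5: idx = 5, num = 1
After iteration 6: idx = 6, num = 7
Loop ends.

Final answer: 7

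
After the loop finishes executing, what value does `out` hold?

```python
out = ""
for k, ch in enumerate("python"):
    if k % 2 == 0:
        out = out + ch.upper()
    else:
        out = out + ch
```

Let's trace through this code step by step.

Initialize: out = ''
Entering loop: for k, ch in enumerate("python"):
After iteration 1: k = 0, ch = 'p', out = 'P'
After iteration 2: k = 1, ch = 'y', out = 'Py'
After iteration 3: k = 2, ch = 't', out = 'PyT'
After iteration 4: k = 3, ch = 'h', out = 'PyTh'
After iteration 5: k = 4, ch = 'o', out = 'PyThO'
After iteration 6: k = 5, ch = 'n', out = 'PyThOn'
Loop ends.

Final answer: 'PyThOn'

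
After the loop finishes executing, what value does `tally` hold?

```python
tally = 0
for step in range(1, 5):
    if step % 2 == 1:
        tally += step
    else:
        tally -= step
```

Let's trace through this code step by step.

Initialize: tally = 0
Entering loop: for step in range(1, 5):
After iteration 1: step = 1, tally = 1
After iteration 2: step = 2, tally = -1
After iteration 3: step = 3, tally = 2
After iteration 4: step = 4, tally = -2
Loop ends.

Final answer: -2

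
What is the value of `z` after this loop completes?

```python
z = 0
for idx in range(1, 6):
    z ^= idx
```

Let's trace through this code step by step.

Initialize: z = 0
Entering loop: for idx in range(1, 6):
After iteration 1: idx = 1, z = 1
After iteration 2: idx = 2, z = 3
After iteration 3: idx = 3, z = 0
After iteration 4: idx = 4, z = 4
After iteration 5: idx = 5, z = 1
Loop ends.

Final answer: 1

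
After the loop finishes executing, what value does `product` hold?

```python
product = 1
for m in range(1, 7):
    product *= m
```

Let's trace through this code step by step.

Initialize: product = 1
Entering loop: for m in range(1, 7):
After iteration 1: m = 1, product = 1
After iteration 2: m = 2, product = 2
After iteration 3: m = 3, product = 6
After iteration 4: m = 4, product = 24
After iteration 5: m = 5, product = 120
After iteration 6: m = 6, product = 720
Loop ends.

Final answer: 720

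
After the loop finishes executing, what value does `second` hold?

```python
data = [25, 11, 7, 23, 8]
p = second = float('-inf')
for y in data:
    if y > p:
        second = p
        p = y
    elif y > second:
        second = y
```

Let's trace through this code step by step.

Initialize: data = [25, 11, 7, 23, 8]
Initialize: p = -inf
Initialize: second = -inf
Entering loop: for y in data:
After iteration 1: y = 25, p = 25, second = -inf
After iteration 2: y = 11, p = 25, second = 11
After iteration 3: y = 7, p = 25, second = 11
After iteration 4: y = 23, p = 25, second = 23
After iteration 5: y = 8, p = 25, second = 23
Loop ends.

Final answer: 23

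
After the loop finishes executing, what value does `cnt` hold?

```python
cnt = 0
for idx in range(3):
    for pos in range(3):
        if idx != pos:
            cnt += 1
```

Let's trace through this code step by step.

Initialize: cnt = 0
Entering loop: for idx in range(3):
After iteration 1: idx = 0, cnt = 2
After iteration 2: idx = 1, cnt = 4
After iteration 3: idx = 2, cnt = 6
Loop ends.

Final answer: 6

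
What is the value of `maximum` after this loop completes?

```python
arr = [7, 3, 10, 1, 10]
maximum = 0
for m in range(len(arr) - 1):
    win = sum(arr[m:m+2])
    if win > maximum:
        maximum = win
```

Let's trace through this code step by step.

Initialize: arr = [7, 3, 10, 1, 10]
Initialize: maximum = 0
Entering loop: for m in range(len(arr) - 1):
After iteration 1: m = 0, maximum = 10, win = 10
After iteration 2: m = 1, maximum = 13, win = 13
After iteration 3: m = 2, maximum = 13, win = 11
After iteration 4: m = 3, maximum = 13, win = 11
Loop ends.

Final answer: 13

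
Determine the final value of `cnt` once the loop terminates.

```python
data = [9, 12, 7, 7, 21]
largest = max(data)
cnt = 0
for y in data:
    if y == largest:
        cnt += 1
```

Let's trace through this code step by step.

Initialize: data = [9, 12, 7, 7, 21]
Initialize: largest = 21
Initialize: cnt = 0
Entering loop: for y in data:
After iteration 1: y = 9, cnt = 0
After iteration 2: y = 12, cnt = 0
After iteration 3: y = 7, cnt = 0
After iteration 4: y = 7, cnt = 0
After iteration 5: y = 21, cnt = 1
Loop ends.

Final answer: 1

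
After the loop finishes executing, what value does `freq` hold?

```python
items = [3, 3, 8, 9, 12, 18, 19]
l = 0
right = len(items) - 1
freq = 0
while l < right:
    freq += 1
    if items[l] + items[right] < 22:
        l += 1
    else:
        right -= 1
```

Let's trace through this code step by step.

Initialize: items = [3, 3, 8, 9, 12, 18, 19]
Initialize: l = 0
Initialize: right = 6
Initialize: freq = 0
Entering loop: while l < right:
After iteration 1: l = 0, right = 5, freq = 1
After iteration 2: l = 1, right = 5, freq = 2
After iteration 3: l = 2, right = 5, freq = 3
After iteration 4: l = 2, right = 4, freq = 4
After iteration 5: l = 3, right = 4, freq = 5
After iteration 6: l = 4, right = 4, freq = 6
Loop ends.

Final answer: 6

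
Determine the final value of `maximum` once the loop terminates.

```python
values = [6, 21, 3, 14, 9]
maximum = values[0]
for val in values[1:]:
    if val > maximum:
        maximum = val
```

Let's trace through this code step by step.

Initialize: values = [6, 21, 3, 14, 9]
Initialize: maximum = 6
Entering loop: for val in values[1:]:
After iteration 1: val = 21, maximum = 21
After iteration 2: val = 3, maximum = 21
After iteration 3: val = 14, maximum = 21
After iteration 4: val = 9, maximum = 21
Loop ends.

Final answer: 21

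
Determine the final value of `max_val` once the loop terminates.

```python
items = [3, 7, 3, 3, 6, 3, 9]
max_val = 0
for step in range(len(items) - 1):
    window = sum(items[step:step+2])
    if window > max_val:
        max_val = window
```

Let's trace through this code step by step.

Initialize: items = [3, 7, 3, 3, 6, 3, 9]
Initialize: max_val = 0
Entering loop: for step in range(len(items) - 1):
After iteration 1: step = 0, max_val = 10, window = 10
After iteration 2: step = 1, max_val = 10, window = 10
After iteration 3: step = 2, max_val = 10, window = 6
After iteration 4: step = 3, max_val = 10, window = 9
After iteration 5: step = 4, max_val = 10, window = 9
After iteration 6: step = 5, max_val = 12, window = 12
Loop ends.

Final answer: 12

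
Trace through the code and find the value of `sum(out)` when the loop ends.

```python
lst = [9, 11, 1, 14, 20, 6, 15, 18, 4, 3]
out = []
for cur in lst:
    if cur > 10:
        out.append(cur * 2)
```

Let's trace through this code step by step.

Initialize: lst = [9, 11, 1, 14, 20, 6, 15, 18, 4, 3]
Initialize: out = []
Entering loop: for cur in lst:
After iteration 1: cur = 9, out = []
After iteration 2: cur = 11, out = [22]
After iteration 3: cur = 1, out = [22]
After iteration 4: cur = 14, out = [22, 28]
After iteration 5: cur = 20, out = [22, 28, 40]
After iteration 6: cur = 6, out = [22, 28, 40]
After iteration 7: cur = 15, out = [22, 28, 40, 30]
After iteration 8: cur = 18, out = [22, 28, 40, 30, 36]
After iteration 9: cur = 4, out = [22, 28, 40, 30, 36]
After iteration 10: cur = 3, out = [22, 28, 40, 30, 36]
Loop ends.
sum(out) = 156

Final answer: 156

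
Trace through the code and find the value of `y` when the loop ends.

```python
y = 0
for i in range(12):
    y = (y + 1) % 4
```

Let's trace through this code step by step.

Initialize: y = 0
Entering loop: for i in range(12):
After iteration 1: i = 0, y = 1
After iteration 2: i = 1, y = 2
After iteration 3: i = 2, y = 3
After iteration 4: i = 3, y = 0
After iteration 5: i = 4, y = 1
After iteration 6: i = 5, y = 2
After iteration 7: i = 6, y = 3
After iteration 8: i = 7, y = 0
After iteration 9: i = 8, y = 1
After iteration 10: i = 9, y = 2
After iteration 11: i = 10, y = 3
After iteration 12: i = 11, y = 0
Loop ends.

Final answer: 0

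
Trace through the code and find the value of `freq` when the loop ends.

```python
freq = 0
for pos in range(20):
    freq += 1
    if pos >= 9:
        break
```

Let's trace through this code step by step.

Initialize: freq = 0
Entering loop: for pos in range(20):
After iteration 1: pos = 0, freq = 1
After iteration 2: pos = 1, freq = 2
After iteration 3: pos = 2, freq = 3
After iteration 4: pos = 3, freq = 4
After iteration 5: pos = 4, freq = 5
After iteration 6: pos = 5, freq = 6
After iteration 7: pos = 6, freq = 7
After iteration 8: pos = 7, freq = 8
After iteration 9: pos = 8, freq = 9
After iteration 10: pos = 9, freq = 10
Loop ends.

Final answer: 10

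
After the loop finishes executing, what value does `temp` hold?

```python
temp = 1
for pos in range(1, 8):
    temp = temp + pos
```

Let's trace through this code step by step.

Initialize: temp = 1
Entering loop: for pos in range(1, 8):
After iteration 1: pos = 1, temp = 2
After iteration 2: pos = 2, temp = 4
After iteration 3: pos = 3, temp = 7
After iteration 4: pos = 4, temp = 11
After iteration 5: pos = 5, temp = 16
After iteration 6: pos = 6, temp = 22
After iteration 7: pos = 7, temp = 29
Loop ends.

Final answer: 29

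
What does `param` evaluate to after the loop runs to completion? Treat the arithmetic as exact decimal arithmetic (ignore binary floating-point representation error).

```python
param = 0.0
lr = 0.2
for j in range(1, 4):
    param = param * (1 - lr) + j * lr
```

Let's trace through this code step by step.

Initialize: param = 0.0
Initialize: lr = 0.2
Entering loop: for j in range(1, 4):
After iteration 1: j = 1, param = 0.2
After iteration 2: j = 2, param = 0.56
After iteration 3: j = 3, param = 1.048
Loop ends.

Final answer: 1.048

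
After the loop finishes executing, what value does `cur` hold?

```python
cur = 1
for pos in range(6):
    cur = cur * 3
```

Let's trace through this code step by step.

Initialize: cur = 1
Entering loop: for pos in range(6):
After iteration 1: pos = 0, cur = 3
After iteration 2: pos = 1, cur = 9
After iteration 3: pos = 2, cur = 27
After iteration 4: pos = 3, cur = 81
After iteration 5: pos = 4, cur = 243
After iteration 6: pos = 5, cur = 729
Loop ends.

Final answer: 729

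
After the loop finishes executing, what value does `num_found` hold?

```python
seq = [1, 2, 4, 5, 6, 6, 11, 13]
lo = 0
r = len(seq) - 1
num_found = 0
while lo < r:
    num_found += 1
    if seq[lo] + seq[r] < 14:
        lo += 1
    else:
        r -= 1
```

Let's trace through this code step by step.

Initialize: seq = [1, 2, 4, 5, 6, 6, 11, 13]
Initialize: lo = 0
Initialize: r = 7
Initialize: num_found = 0
Entering loop: while lo < r:
After iteration 1: lo = 0, r = 6, num_found = 1
After iteration 2: lo = 1, r = 6, num_found = 2
After iteration 3: lo = 2, r = 6, num_found = 3
After iteration 4: lo = 2, r = 5, num_found = 4
After iteration 5: lo = 3, r = 5, num_found = 5
After iteration 6: lo = 4, r = 5, num_found = 6
After iteration 7: lo = 5, r = 5, num_found = 7
Loop ends.

Final answer: 7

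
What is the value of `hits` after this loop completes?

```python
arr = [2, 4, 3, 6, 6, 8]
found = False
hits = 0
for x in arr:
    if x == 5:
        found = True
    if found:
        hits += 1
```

Let's trace through this code step by step.

Initialize: arr = [2, 4, 3, 6, 6, 8]
Initialize: found = False
Initialize: hits = 0
Entering loop: for x in arr:
After iteration 1: x = 2, hits = 0
After iteration 2: x = 4, hits = 0
After iteration 3: x = 3, hits = 0
After iteration 4: x = 6, hits = 0
After iteration 5: x = 6, hits = 0
After iteration 6: x = 8, hits = 0
Loop ends.

Final answer: 0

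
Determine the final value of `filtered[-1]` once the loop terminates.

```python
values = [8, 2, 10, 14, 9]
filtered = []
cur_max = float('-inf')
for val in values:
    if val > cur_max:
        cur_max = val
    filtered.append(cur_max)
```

Let's trace through this code step by step.

Initialize: values = [8, 2, 10, 14, 9]
Initialize: filtered = []
Initialize: cur_max = -inf
Entering loop: for val in values:
After iteration 1: val = 8, filtered = [8], cur_max = 8
After iteration 2: val = 2, filtered = [8, 8], cur_max = 8
After iteration 3: val = 10, filtered = [8, 8, 10], cur_max = 10
After iteration 4: val = 14, filtered = [8, 8, 10, 14], cur_max = 14
After iteration 5: val = 9, filtered = [8, 8, 10, 14, 14], cur_max = 14
Loop ends.
filtered[-1] = 14

Final answer: 14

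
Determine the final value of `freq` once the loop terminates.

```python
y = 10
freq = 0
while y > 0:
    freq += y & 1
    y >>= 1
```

Let's trace through this code step by step.

Initialize: y = 10
Initialize: freq = 0
Entering loop: while y > 0:
After iteration 1: y = 5, freq = 0
After iteration 2: y = 2, freq = 1
After iteration 3: y = 1, freq = 1
After iteration 4: y = 0, freq = 2
Loop ends.

Final answer: 2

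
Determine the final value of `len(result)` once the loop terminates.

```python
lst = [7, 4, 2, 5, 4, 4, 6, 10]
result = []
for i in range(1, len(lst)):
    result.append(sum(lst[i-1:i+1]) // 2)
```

Let's trace through this code step by step.

Initialize: lst = [7, 4, 2, 5, 4, 4, 6, 10]
Initialize: result = []
Entering loop: for i in range(1, len(lst)):
After iteration 1: i = 1, result = [5]
After iteration 2: i = 2, result = [5, 3]
After iteration 3: i = 3, result = [5, 3, 3]
After iteration 4: i = 4, result = [5, 3, 3, 4]
After iteration 5: i = 5, result = [5, 3, 3, 4, 4]
After iteration 6: i = 6, result = [5, 3, 3, 4, 4, 5]
After iteration 7: i = 7, result = [5, 3, 3, 4, 4, 5, 8]
Loop ends.
len(result) = 7

Final answer: 7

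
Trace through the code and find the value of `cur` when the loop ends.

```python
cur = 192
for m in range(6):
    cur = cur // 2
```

Let's trace through this code step by step.

Initialize: cur = 192
Entering loop: for m in range(6):
After iteration 1: m = 0, cur = 96
After iteration 2: m = 1, cur = 48
After iteration 3: m = 2, cur = 24
After iteration 4: m = 3, cur = 12
After iteration 5: m = 4, cur = 6
After iteration 6: m = 5, cur = 3
Loop ends.

Final answer: 3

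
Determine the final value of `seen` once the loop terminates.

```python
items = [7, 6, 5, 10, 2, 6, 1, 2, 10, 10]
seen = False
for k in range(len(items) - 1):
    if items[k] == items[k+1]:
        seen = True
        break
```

Let's trace through this code step by step.

Initialize: items = [7, 6, 5, 10, 2, 6, 1, 2, 10, 10]
Initialize: seen = False
Entering loop: for k in range(len(items) - 1):
After iteration 1: k = 0, seen = False
After iteration 2: k = 1, seen = False
After iteration 3: k = 2, seen = False
After iteration 4: k = 3, seen = False
After iteration 5: k = 4, seen = False
After iteration 6: k = 5, seen = False
After iteration 7: k = 6, seen = False
After iteration 8: k = 7, seen = False
After iteration 9: k = 8, seen = True
Loop ends.

Final answer: True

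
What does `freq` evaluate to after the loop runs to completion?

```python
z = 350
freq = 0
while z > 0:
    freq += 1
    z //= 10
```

Let's trace through this code step by step.

Initialize: z = 350
Initialize: freq = 0
Entering loop: while z > 0:
After iteration 1: z = 35, freq = 1
After iteration 2: z = 3, freq = 2
After iteration 3: z = 0, freq = 3
Loop ends.

Final answer: 3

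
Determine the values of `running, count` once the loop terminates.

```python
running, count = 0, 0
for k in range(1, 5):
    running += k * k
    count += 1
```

Let's trace through this code step by step.

Initialize: running = 0
Initialize: count = 0
Entering loop: for k in range(1, 5):
After iteration 1: k = 1, running = 1, count = 1
After iteration 2: k = 2, running = 5, count = 2
After iteration 3: k = 3, running = 14, count = 3
After iteration 4: k = 4, running = 30, count = 4
Loop ends.

Final answer: 30, 4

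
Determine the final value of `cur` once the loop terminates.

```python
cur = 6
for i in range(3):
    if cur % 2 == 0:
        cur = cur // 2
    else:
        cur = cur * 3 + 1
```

Let's trace through this code step by step.

Initialize: cur = 6
Entering loop: for i in range(3):
After iteration 1: i = 0, cur = 3
After iteration 2: i = 1, cur = 10
After iteration 3: i = 2, cur = 5
Loop ends.

Final answer: 5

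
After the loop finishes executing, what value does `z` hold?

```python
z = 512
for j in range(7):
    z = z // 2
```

Let's trace through this code step by step.

Initialize: z = 512
Entering loop: for j in range(7):
After iteration 1: j = 0, z = 256
After iteration 2: j = 1, z = 128
After iteration 3: j = 2, z = 64
After iteration 4: j = 3, z = 32
After iteration 5: j = 4, z = 16
After iteration 6: j = 5, z = 8
After iteration 7: j = 6, z = 4
Loop ends.

Final answer: 4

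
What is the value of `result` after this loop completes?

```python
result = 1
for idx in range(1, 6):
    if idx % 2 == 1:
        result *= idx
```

Let's trace through this code step by step.

Initialize: result = 1
Entering loop: for idx in range(1, 6):
After iteration 1: idx = 1, result = 1
After iteration 2: idx = 2, result = 1
After iteration 3: idx = 3, result = 3
After iteration 4: idx = 4, result = 3
After iteration 5: idx = 5, result = 15
Loop ends.

Final answer: 15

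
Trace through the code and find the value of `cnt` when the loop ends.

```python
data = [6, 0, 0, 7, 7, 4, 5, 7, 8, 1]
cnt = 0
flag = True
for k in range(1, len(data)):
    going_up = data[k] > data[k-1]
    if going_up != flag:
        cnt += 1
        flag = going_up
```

Let's trace through this code step by step.

Initialize: data = [6, 0, 0, 7, 7, 4, 5, 7, 8, 1]
Initialize: cnt = 0
Initialize: flag = True
Entering loop: for k in range(1, len(data)):
After iteration 1: k = 1, cnt = 1, flag = False, going_up = False
After iteration 2: k = 2, cnt = 1, flag = False, going_up = False
After iteration 3: k = 3, cnt = 2, flag = True, going_up = True
After iteration 4: k = 4, cnt = 3, flag = False, going_up = False
After iteration 5: k = 5, cnt = 3, flag = False, going_up = False
After iteration 6: k = 6, cnt = 4, flag = True, going_up = True
After iteration 7: k = 7, cnt = 4, flag = True, going_up = True
After iteration 8: k = 8, cnt = 4, flag = True, going_up = True
After iteration 9: k = 9, cnt = 5, flag = False, going_up = False
Loop ends.

Final answer: 5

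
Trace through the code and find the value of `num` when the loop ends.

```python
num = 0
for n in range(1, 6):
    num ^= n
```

Let's trace through this code step by step.

Initialize: num = 0
Entering loop: for n in range(1, 6):
After iteration 1: n = 1, num = 1
After iteration 2: n = 2, num = 3
After iteration 3: n = 3, num = 0
After iteration 4: n = 4, num = 4
After iteration 5: n = 5, num = 1
Loop ends.

Final answer: 1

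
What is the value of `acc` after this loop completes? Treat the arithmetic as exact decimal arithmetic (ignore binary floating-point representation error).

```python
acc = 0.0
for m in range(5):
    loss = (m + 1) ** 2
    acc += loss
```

Let's trace through this code step by step.

Initialize: acc = 0.0
Entering loop: for m in range(5):
After iteration 1: m = 0, acc = 1.0, loss = 1
After iteration 2: m = 1, acc = 5.0, loss = 4
After iteration 3: m = 2, acc = 14.0, loss = 9
After iteration 4: m = 3, acc = 30.0, loss = 16
After iteration 5: m = 4, acc = 55.0, loss = 25
Loop ends.

Final answer: 55.0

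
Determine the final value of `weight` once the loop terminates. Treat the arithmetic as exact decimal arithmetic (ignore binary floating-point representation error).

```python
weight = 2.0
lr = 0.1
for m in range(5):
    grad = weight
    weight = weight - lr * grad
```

Let's trace through this code step by step.

Initialize: weight = 2.0
Initialize: lr = 0.1
Entering loop: for m in range(5):
After iteration 1: m = 0, weight = 1.8, grad = 2.0
After iteration 2: m = 1, weight = 1.62, grad = 1.8
After iteration 3: m = 2, weight = 1.458, grad = 1.62
After iteration 4: m = 3, weight = 1.3122, grad = 1.458
After iteration 5: m = 4, weight = 1.18098, grad = 1.3122
Loop ends.

Final answer: 1.18098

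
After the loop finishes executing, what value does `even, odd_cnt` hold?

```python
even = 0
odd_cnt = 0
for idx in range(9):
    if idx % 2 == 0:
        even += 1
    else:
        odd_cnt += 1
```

Let's trace through this code step by step.

Initialize: even = 0
Initialize: odd_cnt = 0
Entering loop: for idx in range(9):
After iteration 1: idx = 0, even = 1, odd_cnt = 0
After iteration 2: idx = 1, even = 1, odd_cnt = 1
After iteration 3: idx = 2, even = 2, odd_cnt = 1
After iteration 4: idx = 3, even = 2, odd_cnt = 2
After iteration 5: idx = 4, even = 3, odd_cnt = 2
After iteration 6: idx = 5, even = 3, odd_cnt = 3
After iteration 7: idx = 6, even = 4, odd_cnt = 3
After iteration 8: idx = 7, even = 4, odd_cnt = 4
After iteration 9: idx = 8, even = 5, odd_cnt = 4
Loop ends.

Final answer: 5, 4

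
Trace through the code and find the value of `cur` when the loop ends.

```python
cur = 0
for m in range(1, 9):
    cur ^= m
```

Let's trace through this code step by step.

Initialize: cur = 0
Entering loop: for m in range(1, 9):
After iteration 1: m = 1, cur = 1
After iteration 2: m = 2, cur = 3
After iteration 3: m = 3, cur = 0
After iteration 4: m = 4, cur = 4
After iteration 5: m = 5, cur = 1
After iteration 6: m = 6, cur = 7
After iteration 7: m = 7, cur = 0
After iteration 8: m = 8, cur = 8
Loop ends.

Final answer: 8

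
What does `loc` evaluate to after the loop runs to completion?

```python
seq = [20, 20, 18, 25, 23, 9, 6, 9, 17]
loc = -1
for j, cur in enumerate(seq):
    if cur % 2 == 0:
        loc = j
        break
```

Let's trace through this code step by step.

Initialize: seq = [20, 20, 18, 25, 23, 9, 6, 9, 17]
Initialize: loc = -1
Entering loop: for j, cur in enumerate(seq):
After iteration 1: j = 0, cur = 20, loc = 0
Loop ends.

Final answer: 0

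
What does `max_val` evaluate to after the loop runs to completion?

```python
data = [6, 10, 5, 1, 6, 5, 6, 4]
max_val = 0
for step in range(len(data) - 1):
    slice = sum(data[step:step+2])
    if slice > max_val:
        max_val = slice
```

Let's trace through this code step by step.

Initialize: data = [6, 10, 5, 1, 6, 5, 6, 4]
Initialize: max_val = 0
Entering loop: for step in range(len(data) - 1):
After iteration 1: step = 0, max_val = 16, slice = 16
After iteration 2: step = 1, max_val = 16, slice = 15
After iteration 3: step = 2, max_val = 16, slice = 6
After iteration 4: step = 3, max_val = 16, slice = 7
After iteration 5: step = 4, max_val = 16, slice = 11
After iteration 6: step = 5, max_val = 16, slice = 11
After iteration 7: step = 6, max_val = 16, slice = 10
Loop ends.

Final answer: 16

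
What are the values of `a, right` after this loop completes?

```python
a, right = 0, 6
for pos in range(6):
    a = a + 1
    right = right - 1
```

Let's trace through this code step by step.

Initialize: a = 0
Initialize: right = 6
Entering loop: for pos in range(6):
After iteration 1: pos = 0, a = 1, right = 5
After iteration 2: pos = 1, a = 2, right = 4
After iteration 3: pos = 2, a = 3, right = 3
After iteration 4: pos = 3, a = 4, right = 2
After iteration 5: pos = 4, a = 5, right = 1
After iteration 6: pos = 5, a = 6, right = 0
Loop ends.

Final answer: 6, 0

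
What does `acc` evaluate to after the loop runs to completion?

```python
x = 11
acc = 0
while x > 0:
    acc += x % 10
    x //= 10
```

Let's trace through this code step by step.

Initialize: x = 11
Initialize: acc = 0
Entering loop: while x > 0:
After iteration 1: x = 1, acc = 1
After iteration 2: x = 0, acc = 2
Loop ends.

Final answer: 2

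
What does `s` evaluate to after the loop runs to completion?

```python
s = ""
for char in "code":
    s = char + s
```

Let's trace through this code step by step.

Initialize: s = ''
Entering loop: for char in "code":
After iteration 1: char = 'c', s = 'c'
After iteration 2: char = 'o', s = 'oc'
After iteration 3: char = 'd', s = 'doc'
After iteration 4: char = 'e', s = 'edoc'
Loop ends.

Final answer: 'edoc'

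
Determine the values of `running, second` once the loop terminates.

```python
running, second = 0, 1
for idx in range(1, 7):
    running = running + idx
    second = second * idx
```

Let's trace through this code step by step.

Initialize: running = 0
Initialize: second = 1
Entering loop: for idx in range(1, 7):
After iteration 1: idx = 1, running = 1, second = 1
After iteration 2: idx = 2, running = 3, second = 2
After iteration 3: idx = 3, running = 6, second = 6
After iteration 4: idx = 4, running = 10, second = 24
After iteration 5: idx = 5, running = 15, second = 120
After iteration 6: idx = 6, running = 21, second = 720
Loop ends.

Final answer: 21, 720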